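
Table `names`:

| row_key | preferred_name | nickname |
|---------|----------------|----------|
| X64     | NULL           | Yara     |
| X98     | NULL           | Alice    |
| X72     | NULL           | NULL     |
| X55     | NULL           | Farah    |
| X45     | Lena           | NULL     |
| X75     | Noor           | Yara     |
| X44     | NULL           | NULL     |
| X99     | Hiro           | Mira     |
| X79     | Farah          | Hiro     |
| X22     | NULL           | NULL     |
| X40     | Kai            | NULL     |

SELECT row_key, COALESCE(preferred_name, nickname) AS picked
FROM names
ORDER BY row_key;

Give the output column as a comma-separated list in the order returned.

NULL, Kai, NULL, Lena, Farah, Yara, NULL, Noor, Farah, Alice, Hiro

row_key=X22: preferred_name=NULL, nickname=NULL (all NULL) → NULL
row_key=X40: preferred_name=Kai → Kai
row_key=X44: preferred_name=NULL, nickname=NULL (all NULL) → NULL
row_key=X45: preferred_name=Lena → Lena
row_key=X55: preferred_name=NULL, nickname=Farah → Farah
row_key=X64: preferred_name=NULL, nickname=Yara → Yara
row_key=X72: preferred_name=NULL, nickname=NULL (all NULL) → NULL
row_key=X75: preferred_name=Noor → Noor
row_key=X79: preferred_name=Farah → Farah
row_key=X98: preferred_name=NULL, nickname=Alice → Alice
row_key=X99: preferred_name=Hiro → Hiro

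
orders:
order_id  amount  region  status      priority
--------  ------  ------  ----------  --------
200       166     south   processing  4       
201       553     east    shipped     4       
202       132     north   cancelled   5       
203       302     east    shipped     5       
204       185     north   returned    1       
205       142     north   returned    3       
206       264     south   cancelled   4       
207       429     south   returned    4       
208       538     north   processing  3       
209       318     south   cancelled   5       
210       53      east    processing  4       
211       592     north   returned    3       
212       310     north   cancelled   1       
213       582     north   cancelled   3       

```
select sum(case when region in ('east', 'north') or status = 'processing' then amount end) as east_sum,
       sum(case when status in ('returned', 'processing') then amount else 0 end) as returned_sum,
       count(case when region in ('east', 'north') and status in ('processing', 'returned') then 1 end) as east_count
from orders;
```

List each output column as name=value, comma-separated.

[east_sum: region in ('east', 'north') or status = 'processing']
order_id=200: ✓ → 166
order_id=201: ✓ → 553
order_id=202: ✓ → 132
order_id=203: ✓ → 302
order_id=204: ✓ → 185
order_id=205: ✓ → 142
order_id=206: ✗
order_id=207: ✗
order_id=208: ✓ → 538
order_id=209: ✗
order_id=210: ✓ → 53
order_id=211: ✓ → 592
order_id=212: ✓ → 310
order_id=213: ✓ → 582
east_sum = 166 + 553 + 132 + 302 + 185 + 142 + 538 + 53 + 592 + 310 + 582 = 3555
—
[returned_sum: status in ('returned', 'processing')]
order_id=200: ✓ → 166
order_id=201: ✗
order_id=202: ✗
order_id=203: ✗
order_id=204: ✓ → 185
order_id=205: ✓ → 142
order_id=206: ✗
order_id=207: ✓ → 429
order_id=208: ✓ → 538
order_id=209: ✗
order_id=210: ✓ → 53
order_id=211: ✓ → 592
order_id=212: ✗
order_id=213: ✗
returned_sum = 166 + 185 + 142 + 429 + 538 + 53 + 592 = 2105
—
[east_count: region in ('east', 'north') and status in ('processing', 'returned')]
order_id=200: ✗
order_id=201: ✗
order_id=202: ✗
order_id=203: ✗
order_id=204: ✓ → 1
order_id=205: ✓ → 1
order_id=206: ✗
order_id=207: ✗
order_id=208: ✓ → 1
order_id=209: ✗
order_id=210: ✓ → 1
order_id=211: ✓ → 1
order_id=212: ✗
order_id=213: ✗
east_count = COUNT(1, 1, 1, 1, 1) = 5

east_sum=3555, returned_sum=2105, east_count=5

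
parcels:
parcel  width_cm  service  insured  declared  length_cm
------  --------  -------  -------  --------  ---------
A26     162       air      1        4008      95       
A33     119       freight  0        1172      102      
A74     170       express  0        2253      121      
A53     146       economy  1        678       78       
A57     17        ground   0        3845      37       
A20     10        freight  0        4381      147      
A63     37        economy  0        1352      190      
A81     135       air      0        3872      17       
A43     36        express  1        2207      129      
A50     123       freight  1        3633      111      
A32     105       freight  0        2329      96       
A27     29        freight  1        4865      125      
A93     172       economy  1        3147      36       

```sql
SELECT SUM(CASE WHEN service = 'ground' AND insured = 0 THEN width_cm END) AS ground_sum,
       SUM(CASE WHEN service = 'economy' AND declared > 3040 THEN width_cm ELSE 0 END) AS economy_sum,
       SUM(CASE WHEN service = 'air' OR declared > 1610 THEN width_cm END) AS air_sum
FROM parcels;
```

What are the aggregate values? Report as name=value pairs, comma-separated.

[ground_sum: service = 'ground' AND insured = 0]
parcel=A26: ✗
parcel=A33: ✗
parcel=A74: ✗
parcel=A53: ✗
parcel=A57: ✓ → 17
parcel=A20: ✗
parcel=A63: ✗
parcel=A81: ✗
parcel=A43: ✗
parcel=A50: ✗
parcel=A32: ✗
parcel=A27: ✗
parcel=A93: ✗
ground_sum = 17
—
[economy_sum: service = 'economy' AND declared > 3040]
parcel=A26: ✗
parcel=A33: ✗
parcel=A74: ✗
parcel=A53: ✗
parcel=A57: ✗
parcel=A20: ✗
parcel=A63: ✗
parcel=A81: ✗
parcel=A43: ✗
parcel=A50: ✗
parcel=A32: ✗
parcel=A27: ✗
parcel=A93: ✓ → 172
economy_sum = 172
—
[air_sum: service = 'air' OR declared > 1610]
parcel=A26: ✓ → 162
parcel=A33: ✗
parcel=A74: ✓ → 170
parcel=A53: ✗
parcel=A57: ✓ → 17
parcel=A20: ✓ → 10
parcel=A63: ✗
parcel=A81: ✓ → 135
parcel=A43: ✓ → 36
parcel=A50: ✓ → 123
parcel=A32: ✓ → 105
parcel=A27: ✓ → 29
parcel=A93: ✓ → 172
air_sum = 162 + 170 + 17 + 10 + 135 + 36 + 123 + 105 + 29 + 172 = 959

ground_sum=17, economy_sum=172, air_sum=959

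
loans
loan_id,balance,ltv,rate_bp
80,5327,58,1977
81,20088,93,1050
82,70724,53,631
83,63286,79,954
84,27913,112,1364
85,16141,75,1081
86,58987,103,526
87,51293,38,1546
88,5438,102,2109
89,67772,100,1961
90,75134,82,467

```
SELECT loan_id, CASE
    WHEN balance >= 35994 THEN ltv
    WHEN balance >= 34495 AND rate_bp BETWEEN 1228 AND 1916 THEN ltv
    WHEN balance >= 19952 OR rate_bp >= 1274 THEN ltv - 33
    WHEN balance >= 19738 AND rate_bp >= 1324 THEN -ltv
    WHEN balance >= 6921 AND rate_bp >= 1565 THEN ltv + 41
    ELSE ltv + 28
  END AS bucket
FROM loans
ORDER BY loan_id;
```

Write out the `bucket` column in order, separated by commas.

25, 60, 53, 79, 79, 103, 103, 38, 69, 100, 82

loan_id=80: balance >= 19952 OR rate_bp >= 1274 → 25
loan_id=81: balance >= 19952 OR rate_bp >= 1274 → 60
loan_id=82: balance >= 35994 → 53
loan_id=83: balance >= 35994 → 79
loan_id=84: balance >= 19952 OR rate_bp >= 1274 → 79
loan_id=85: ELSE → 103
loan_id=86: balance >= 35994 → 103
loan_id=87: balance >= 35994 → 38
loan_id=88: balance >= 19952 OR rate_bp >= 1274 → 69
loan_id=89: balance >= 35994 → 100
loan_id=90: balance >= 35994 → 82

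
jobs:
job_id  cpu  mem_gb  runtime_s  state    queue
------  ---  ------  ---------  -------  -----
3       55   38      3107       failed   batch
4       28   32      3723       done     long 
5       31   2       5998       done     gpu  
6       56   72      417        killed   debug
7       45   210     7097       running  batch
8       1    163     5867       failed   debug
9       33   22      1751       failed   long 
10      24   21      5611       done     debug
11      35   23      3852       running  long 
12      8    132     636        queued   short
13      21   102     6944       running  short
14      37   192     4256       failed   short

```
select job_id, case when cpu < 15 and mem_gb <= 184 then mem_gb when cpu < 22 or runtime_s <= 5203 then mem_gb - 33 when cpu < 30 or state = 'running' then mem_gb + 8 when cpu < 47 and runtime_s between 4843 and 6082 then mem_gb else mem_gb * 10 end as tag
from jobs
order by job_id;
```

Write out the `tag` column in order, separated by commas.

5, -1, 2, 39, 218, 163, -11, 29, -10, 132, 69, 159

job_id=3: cpu < 22 or runtime_s <= 5203 → 5
job_id=4: cpu < 22 or runtime_s <= 5203 → -1
job_id=5: cpu < 47 and runtime_s between 4843 and 6082 → 2
job_id=6: cpu < 22 or runtime_s <= 5203 → 39
job_id=7: cpu < 30 or state = 'running' → 218
job_id=8: cpu < 15 and mem_gb <= 184 → 163
job_id=9: cpu < 22 or runtime_s <= 5203 → -11
job_id=10: cpu < 30 or state = 'running' → 29
job_id=11: cpu < 22 or runtime_s <= 5203 → -10
job_id=12: cpu < 15 and mem_gb <= 184 → 132
job_id=13: cpu < 22 or runtime_s <= 5203 → 69
job_id=14: cpu < 22 or runtime_s <= 5203 → 159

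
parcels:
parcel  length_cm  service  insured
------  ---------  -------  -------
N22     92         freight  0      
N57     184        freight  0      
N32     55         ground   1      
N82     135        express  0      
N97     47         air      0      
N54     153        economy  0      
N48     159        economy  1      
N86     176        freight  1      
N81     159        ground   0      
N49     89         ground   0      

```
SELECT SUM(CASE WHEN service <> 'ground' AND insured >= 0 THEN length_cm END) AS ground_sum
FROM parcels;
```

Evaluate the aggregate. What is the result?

parcel=N22: ✓ → 92
parcel=N57: ✓ → 184
parcel=N32: ✗
parcel=N82: ✓ → 135
parcel=N97: ✓ → 47
parcel=N54: ✓ → 153
parcel=N48: ✓ → 159
parcel=N86: ✓ → 176
parcel=N81: ✗
parcel=N49: ✗
ground_sum = 92 + 184 + 135 + 47 + 153 + 159 + 176 = 946

946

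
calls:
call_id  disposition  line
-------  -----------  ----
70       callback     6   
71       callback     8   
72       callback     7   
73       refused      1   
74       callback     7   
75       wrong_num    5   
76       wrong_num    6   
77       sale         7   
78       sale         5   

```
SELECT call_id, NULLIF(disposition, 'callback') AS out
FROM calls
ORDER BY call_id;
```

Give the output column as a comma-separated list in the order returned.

NULL, NULL, NULL, refused, NULL, wrong_num, wrong_num, sale, sale

call_id=70: disposition=callback vs callback: equal → NULL
call_id=71: disposition=callback vs callback: equal → NULL
call_id=72: disposition=callback vs callback: equal → NULL
call_id=73: disposition=refused vs callback: differ → refused
call_id=74: disposition=callback vs callback: equal → NULL
call_id=75: disposition=wrong_num vs callback: differ → wrong_num
call_id=76: disposition=wrong_num vs callback: differ → wrong_num
call_id=77: disposition=sale vs callback: differ → sale
call_id=78: disposition=sale vs callback: differ → sale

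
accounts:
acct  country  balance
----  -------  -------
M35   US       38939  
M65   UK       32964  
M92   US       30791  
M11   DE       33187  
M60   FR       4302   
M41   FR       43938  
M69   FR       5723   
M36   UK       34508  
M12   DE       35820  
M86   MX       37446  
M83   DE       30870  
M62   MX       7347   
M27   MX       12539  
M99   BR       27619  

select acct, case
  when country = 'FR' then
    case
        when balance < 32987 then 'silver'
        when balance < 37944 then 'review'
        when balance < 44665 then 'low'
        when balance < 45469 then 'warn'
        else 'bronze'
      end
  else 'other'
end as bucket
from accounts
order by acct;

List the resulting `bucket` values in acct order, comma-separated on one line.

other, other, other, other, other, low, silver, other, other, silver, other, other, other, other

acct=M11: country='DE' → outer ELSE → other
acct=M12: country='DE' → outer ELSE → other
acct=M27: country='MX' → outer ELSE → other
acct=M35: country='US' → outer ELSE → other
acct=M36: country='UK' → outer ELSE → other
acct=M41: country='FR' → inner[balance < 44665] → low
acct=M60: country='FR' → inner[balance < 32987] → silver
acct=M62: country='MX' → outer ELSE → other
acct=M65: country='UK' → outer ELSE → other
acct=M69: country='FR' → inner[balance < 32987] → silver
acct=M83: country='DE' → outer ELSE → other
acct=M86: country='MX' → outer ELSE → other
acct=M92: country='US' → outer ELSE → other
acct=M99: country='BR' → outer ELSE → other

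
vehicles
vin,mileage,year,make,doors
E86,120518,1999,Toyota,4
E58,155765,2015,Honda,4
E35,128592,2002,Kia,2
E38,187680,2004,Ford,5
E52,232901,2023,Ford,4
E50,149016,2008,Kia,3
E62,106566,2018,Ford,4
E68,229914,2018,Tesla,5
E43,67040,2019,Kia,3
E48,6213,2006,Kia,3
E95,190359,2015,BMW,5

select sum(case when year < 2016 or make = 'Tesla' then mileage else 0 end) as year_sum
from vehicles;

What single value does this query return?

1168057

vin=E86: ✓ → 120518
vin=E58: ✓ → 155765
vin=E35: ✓ → 128592
vin=E38: ✓ → 187680
vin=E52: ✗
vin=E50: ✓ → 149016
vin=E62: ✗
vin=E68: ✓ → 229914
vin=E43: ✗
vin=E48: ✓ → 6213
vin=E95: ✓ → 190359
year_sum = 120518 + 155765 + 128592 + 187680 + 149016 + 229914 + 6213 + 190359 = 1168057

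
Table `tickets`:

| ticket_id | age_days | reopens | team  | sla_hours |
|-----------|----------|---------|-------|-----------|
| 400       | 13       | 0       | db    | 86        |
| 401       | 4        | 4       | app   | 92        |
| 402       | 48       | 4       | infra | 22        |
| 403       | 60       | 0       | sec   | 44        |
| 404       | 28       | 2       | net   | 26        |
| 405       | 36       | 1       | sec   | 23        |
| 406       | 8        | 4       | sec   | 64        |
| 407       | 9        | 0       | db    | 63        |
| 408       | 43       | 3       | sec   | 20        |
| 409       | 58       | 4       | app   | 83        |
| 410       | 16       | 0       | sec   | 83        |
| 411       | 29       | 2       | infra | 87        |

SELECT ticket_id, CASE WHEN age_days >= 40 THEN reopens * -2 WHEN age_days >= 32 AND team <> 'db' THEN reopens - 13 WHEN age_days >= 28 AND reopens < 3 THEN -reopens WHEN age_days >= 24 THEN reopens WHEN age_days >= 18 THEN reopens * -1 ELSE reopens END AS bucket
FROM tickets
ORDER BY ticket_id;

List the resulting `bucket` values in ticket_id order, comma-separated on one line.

0, 4, -8, 0, -2, -12, 4, 0, -6, -8, 0, -2

ticket_id=400: ELSE → 0
ticket_id=401: ELSE → 4
ticket_id=402: age_days >= 40 → -8
ticket_id=403: age_days >= 40 → 0
ticket_id=404: age_days >= 28 AND reopens < 3 → -2
ticket_id=405: age_days >= 32 AND team <> 'db' → -12
ticket_id=406: ELSE → 4
ticket_id=407: ELSE → 0
ticket_id=408: age_days >= 40 → -6
ticket_id=409: age_days >= 40 → -8
ticket_id=410: ELSE → 0
ticket_id=411: age_days >= 28 AND reopens < 3 → -2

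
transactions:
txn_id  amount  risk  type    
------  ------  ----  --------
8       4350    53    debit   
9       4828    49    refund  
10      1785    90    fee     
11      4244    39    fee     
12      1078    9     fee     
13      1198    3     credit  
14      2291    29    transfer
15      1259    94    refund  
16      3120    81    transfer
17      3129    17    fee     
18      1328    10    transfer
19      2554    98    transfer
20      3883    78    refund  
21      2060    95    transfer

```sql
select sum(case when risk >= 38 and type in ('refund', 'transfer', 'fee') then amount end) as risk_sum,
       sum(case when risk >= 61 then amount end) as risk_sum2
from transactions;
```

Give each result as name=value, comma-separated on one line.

[risk_sum: risk >= 38 and type in ('refund', 'transfer', 'fee')]
txn_id=8: ✗
txn_id=9: ✓ → 4828
txn_id=10: ✓ → 1785
txn_id=11: ✓ → 4244
txn_id=12: ✗
txn_id=13: ✗
txn_id=14: ✗
txn_id=15: ✓ → 1259
txn_id=16: ✓ → 3120
txn_id=17: ✗
txn_id=18: ✗
txn_id=19: ✓ → 2554
txn_id=20: ✓ → 3883
txn_id=21: ✓ → 2060
risk_sum = 4828 + 1785 + 4244 + 1259 + 3120 + 2554 + 3883 + 2060 = 23733
—
[risk_sum2: risk >= 61]
txn_id=8: ✗
txn_id=9: ✗
txn_id=10: ✓ → 1785
txn_id=11: ✗
txn_id=12: ✗
txn_id=13: ✗
txn_id=14: ✗
txn_id=15: ✓ → 1259
txn_id=16: ✓ → 3120
txn_id=17: ✗
txn_id=18: ✗
txn_id=19: ✓ → 2554
txn_id=20: ✓ → 3883
txn_id=21: ✓ → 2060
risk_sum2 = 1785 + 1259 + 3120 + 2554 + 3883 + 2060 = 14661

risk_sum=23733, risk_sum2=14661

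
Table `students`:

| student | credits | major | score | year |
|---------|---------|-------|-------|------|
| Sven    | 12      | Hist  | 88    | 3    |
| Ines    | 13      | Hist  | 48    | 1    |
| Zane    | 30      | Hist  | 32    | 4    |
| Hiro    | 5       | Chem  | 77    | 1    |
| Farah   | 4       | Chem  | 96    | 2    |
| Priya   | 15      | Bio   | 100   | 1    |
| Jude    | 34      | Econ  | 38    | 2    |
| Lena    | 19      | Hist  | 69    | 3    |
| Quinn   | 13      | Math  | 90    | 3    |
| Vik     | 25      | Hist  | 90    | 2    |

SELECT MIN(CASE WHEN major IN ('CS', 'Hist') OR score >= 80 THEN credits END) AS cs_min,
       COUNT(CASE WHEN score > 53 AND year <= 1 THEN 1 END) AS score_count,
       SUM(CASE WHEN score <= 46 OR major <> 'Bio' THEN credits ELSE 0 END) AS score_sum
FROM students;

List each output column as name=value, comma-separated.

cs_min=4, score_count=2, score_sum=155

[cs_min: major IN ('CS', 'Hist') OR score >= 80]
student=Sven: ✓ → 12
student=Ines: ✓ → 13
student=Zane: ✓ → 30
student=Hiro: ✗
student=Farah: ✓ → 4
student=Priya: ✓ → 15
student=Jude: ✗
student=Lena: ✓ → 19
student=Quinn: ✓ → 13
student=Vik: ✓ → 25
cs_min = MIN(12, 13, 30, 4, 15, 19, 13, 25) = 4
—
[score_count: score > 53 AND year <= 1]
student=Sven: ✗
student=Ines: ✗
student=Zane: ✗
student=Hiro: ✓ → 1
student=Farah: ✗
student=Priya: ✓ → 1
student=Jude: ✗
student=Lena: ✗
student=Quinn: ✗
student=Vik: ✗
score_count = COUNT(1, 1) = 2
—
[score_sum: score <= 46 OR major <> 'Bio']
student=Sven: ✓ → 12
student=Ines: ✓ → 13
student=Zane: ✓ → 30
student=Hiro: ✓ → 5
student=Farah: ✓ → 4
student=Priya: ✗
student=Jude: ✓ → 34
student=Lena: ✓ → 19
student=Quinn: ✓ → 13
student=Vik: ✓ → 25
score_sum = 12 + 13 + 30 + 5 + 4 + 34 + 19 + 13 + 25 = 155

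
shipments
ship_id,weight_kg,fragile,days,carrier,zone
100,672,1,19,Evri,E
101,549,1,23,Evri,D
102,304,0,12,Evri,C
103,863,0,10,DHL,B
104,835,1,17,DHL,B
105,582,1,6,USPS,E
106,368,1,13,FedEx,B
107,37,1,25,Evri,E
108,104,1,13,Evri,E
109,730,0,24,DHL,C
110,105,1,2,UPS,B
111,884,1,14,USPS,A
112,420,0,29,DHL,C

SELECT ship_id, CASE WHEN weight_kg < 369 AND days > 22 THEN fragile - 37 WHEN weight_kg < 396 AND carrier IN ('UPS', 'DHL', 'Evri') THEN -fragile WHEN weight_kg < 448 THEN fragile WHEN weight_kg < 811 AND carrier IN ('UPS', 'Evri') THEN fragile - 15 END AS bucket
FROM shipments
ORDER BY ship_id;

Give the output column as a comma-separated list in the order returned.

-14, -14, 0, NULL, NULL, NULL, 1, -36, -1, NULL, -1, NULL, 0

ship_id=100: weight_kg < 811 AND carrier IN ('UPS', 'Evri') → -14
ship_id=101: weight_kg < 811 AND carrier IN ('UPS', 'Evri') → -14
ship_id=102: weight_kg < 396 AND carrier IN ('UPS', 'DHL', 'Evri') → 0
ship_id=103: (no match → NULL) → NULL
ship_id=104: (no match → NULL) → NULL
ship_id=105: (no match → NULL) → NULL
ship_id=106: weight_kg < 448 → 1
ship_id=107: weight_kg < 369 AND days > 22 → -36
ship_id=108: weight_kg < 396 AND carrier IN ('UPS', 'DHL', 'Evri') → -1
ship_id=109: (no match → NULL) → NULL
ship_id=110: weight_kg < 396 AND carrier IN ('UPS', 'DHL', 'Evri') → -1
ship_id=111: (no match → NULL) → NULL
ship_id=112: weight_kg < 448 → 0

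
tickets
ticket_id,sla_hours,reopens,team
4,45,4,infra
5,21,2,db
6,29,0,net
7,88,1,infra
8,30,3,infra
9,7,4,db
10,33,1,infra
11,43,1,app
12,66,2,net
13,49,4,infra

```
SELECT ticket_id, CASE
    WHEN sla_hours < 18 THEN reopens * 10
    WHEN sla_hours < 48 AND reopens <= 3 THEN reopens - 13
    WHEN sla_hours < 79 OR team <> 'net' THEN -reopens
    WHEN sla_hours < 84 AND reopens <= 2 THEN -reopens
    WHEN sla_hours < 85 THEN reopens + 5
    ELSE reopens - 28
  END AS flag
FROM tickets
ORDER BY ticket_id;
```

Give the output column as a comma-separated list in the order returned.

ticket_id=4: sla_hours < 79 OR team <> 'net' → -4
ticket_id=5: sla_hours < 48 AND reopens <= 3 → -11
ticket_id=6: sla_hours < 48 AND reopens <= 3 → -13
ticket_id=7: sla_hours < 79 OR team <> 'net' → -1
ticket_id=8: sla_hours < 48 AND reopens <= 3 → -10
ticket_id=9: sla_hours < 18 → 40
ticket_id=10: sla_hours < 48 AND reopens <= 3 → -12
ticket_id=11: sla_hours < 48 AND reopens <= 3 → -12
ticket_id=12: sla_hours < 79 OR team <> 'net' → -2
ticket_id=13: sla_hours < 79 OR team <> 'net' → -4

-4, -11, -13, -1, -10, 40, -12, -12, -2, -4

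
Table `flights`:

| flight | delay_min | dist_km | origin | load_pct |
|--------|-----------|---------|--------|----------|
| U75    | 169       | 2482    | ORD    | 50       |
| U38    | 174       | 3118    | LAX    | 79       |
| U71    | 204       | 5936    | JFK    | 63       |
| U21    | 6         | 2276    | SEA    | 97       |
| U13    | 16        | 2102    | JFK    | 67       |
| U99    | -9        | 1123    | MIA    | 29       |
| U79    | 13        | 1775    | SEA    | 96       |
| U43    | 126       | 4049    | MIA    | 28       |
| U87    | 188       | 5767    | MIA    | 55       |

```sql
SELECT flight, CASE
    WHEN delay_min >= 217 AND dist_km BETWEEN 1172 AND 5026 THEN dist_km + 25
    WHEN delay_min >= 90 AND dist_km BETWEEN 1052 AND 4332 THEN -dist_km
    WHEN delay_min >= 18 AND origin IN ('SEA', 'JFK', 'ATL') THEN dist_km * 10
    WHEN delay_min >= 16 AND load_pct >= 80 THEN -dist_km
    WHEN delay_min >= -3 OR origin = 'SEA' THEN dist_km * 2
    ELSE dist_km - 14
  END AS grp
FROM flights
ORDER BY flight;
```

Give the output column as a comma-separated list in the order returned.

flight=U13: delay_min >= -3 OR origin = 'SEA' → 4204
flight=U21: delay_min >= -3 OR origin = 'SEA' → 4552
flight=U38: delay_min >= 90 AND dist_km BETWEEN 1052 AND 4332 → -3118
flight=U43: delay_min >= 90 AND dist_km BETWEEN 1052 AND 4332 → -4049
flight=U71: delay_min >= 18 AND origin IN ('SEA', 'JFK', 'ATL') → 59360
flight=U75: delay_min >= 90 AND dist_km BETWEEN 1052 AND 4332 → -2482
flight=U79: delay_min >= -3 OR origin = 'SEA' → 3550
flight=U87: delay_min >= -3 OR origin = 'SEA' → 11534
flight=U99: ELSE → 1109

4204, 4552, -3118, -4049, 59360, -2482, 3550, 11534, 1109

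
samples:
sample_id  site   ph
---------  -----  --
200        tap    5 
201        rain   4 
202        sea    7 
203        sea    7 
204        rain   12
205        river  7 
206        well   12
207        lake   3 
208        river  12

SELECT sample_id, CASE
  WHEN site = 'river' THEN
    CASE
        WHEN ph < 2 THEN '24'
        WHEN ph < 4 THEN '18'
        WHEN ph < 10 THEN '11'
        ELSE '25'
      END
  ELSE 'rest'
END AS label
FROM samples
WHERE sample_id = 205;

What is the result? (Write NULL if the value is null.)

11

sample_id = 205: site=river, ph=7.
site='river' → inner[ph < 10] → 11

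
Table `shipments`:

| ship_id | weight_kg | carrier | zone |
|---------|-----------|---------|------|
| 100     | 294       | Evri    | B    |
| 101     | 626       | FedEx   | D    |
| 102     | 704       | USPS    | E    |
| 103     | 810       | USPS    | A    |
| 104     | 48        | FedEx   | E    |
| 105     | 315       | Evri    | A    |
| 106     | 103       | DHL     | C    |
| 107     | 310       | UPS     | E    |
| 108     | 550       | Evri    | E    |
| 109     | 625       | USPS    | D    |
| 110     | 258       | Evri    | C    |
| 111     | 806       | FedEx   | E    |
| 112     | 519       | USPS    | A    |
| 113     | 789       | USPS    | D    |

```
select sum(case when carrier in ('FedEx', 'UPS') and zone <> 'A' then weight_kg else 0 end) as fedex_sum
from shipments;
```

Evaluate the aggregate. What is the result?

1790

ship_id=100: ✗
ship_id=101: ✓ → 626
ship_id=102: ✗
ship_id=103: ✗
ship_id=104: ✓ → 48
ship_id=105: ✗
ship_id=106: ✗
ship_id=107: ✓ → 310
ship_id=108: ✗
ship_id=109: ✗
ship_id=110: ✗
ship_id=111: ✓ → 806
ship_id=112: ✗
ship_id=113: ✗
fedex_sum = 626 + 48 + 310 + 806 = 1790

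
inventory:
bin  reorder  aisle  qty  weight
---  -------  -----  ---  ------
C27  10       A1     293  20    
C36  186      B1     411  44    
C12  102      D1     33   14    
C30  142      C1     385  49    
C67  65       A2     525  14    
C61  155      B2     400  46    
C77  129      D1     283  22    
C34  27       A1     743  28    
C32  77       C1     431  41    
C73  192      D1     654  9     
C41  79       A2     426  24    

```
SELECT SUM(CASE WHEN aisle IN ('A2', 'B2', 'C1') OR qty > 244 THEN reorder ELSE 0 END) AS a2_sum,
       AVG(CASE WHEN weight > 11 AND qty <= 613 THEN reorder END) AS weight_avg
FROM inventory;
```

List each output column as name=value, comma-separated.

[a2_sum: aisle IN ('A2', 'B2', 'C1') OR qty > 244]
bin=C27: ✓ → 10
bin=C36: ✓ → 186
bin=C12: ✗
bin=C30: ✓ → 142
bin=C67: ✓ → 65
bin=C61: ✓ → 155
bin=C77: ✓ → 129
bin=C34: ✓ → 27
bin=C32: ✓ → 77
bin=C73: ✓ → 192
bin=C41: ✓ → 79
a2_sum = 10 + 186 + 142 + 65 + 155 + 129 + 27 + 77 + 192 + 79 = 1062
—
[weight_avg: weight > 11 AND qty <= 613]
bin=C27: ✓ → 10
bin=C36: ✓ → 186
bin=C12: ✓ → 102
bin=C30: ✓ → 142
bin=C67: ✓ → 65
bin=C61: ✓ → 155
bin=C77: ✓ → 129
bin=C34: ✗
bin=C32: ✓ → 77
bin=C73: ✗
bin=C41: ✓ → 79
weight_avg = (10 + 186 + 102 + 142 + 65 + 155 + 129 + 77 + 79) / 9 = 105

a2_sum=1062, weight_avg=105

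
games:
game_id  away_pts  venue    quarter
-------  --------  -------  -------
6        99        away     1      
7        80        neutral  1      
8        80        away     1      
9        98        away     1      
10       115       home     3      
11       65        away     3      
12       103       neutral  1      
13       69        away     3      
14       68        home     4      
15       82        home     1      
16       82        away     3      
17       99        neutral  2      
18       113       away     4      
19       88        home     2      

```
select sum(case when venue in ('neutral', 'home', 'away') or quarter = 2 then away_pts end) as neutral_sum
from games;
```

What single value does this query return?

1241

game_id=6: ✓ → 99
game_id=7: ✓ → 80
game_id=8: ✓ → 80
game_id=9: ✓ → 98
game_id=10: ✓ → 115
game_id=11: ✓ → 65
game_id=12: ✓ → 103
game_id=13: ✓ → 69
game_id=14: ✓ → 68
game_id=15: ✓ → 82
game_id=16: ✓ → 82
game_id=17: ✓ → 99
game_id=18: ✓ → 113
game_id=19: ✓ → 88
neutral_sum = 99 + 80 + 80 + 98 + 115 + 65 + 103 + 69 + 68 + 82 + 82 + 99 + 113 + 88 = 1241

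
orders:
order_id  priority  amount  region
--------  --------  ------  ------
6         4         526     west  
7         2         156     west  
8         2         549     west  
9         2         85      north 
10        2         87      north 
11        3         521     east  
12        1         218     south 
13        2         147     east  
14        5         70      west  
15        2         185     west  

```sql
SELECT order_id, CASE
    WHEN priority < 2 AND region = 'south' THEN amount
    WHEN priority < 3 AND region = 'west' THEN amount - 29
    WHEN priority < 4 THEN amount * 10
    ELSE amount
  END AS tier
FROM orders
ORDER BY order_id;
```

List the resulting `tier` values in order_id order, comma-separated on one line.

order_id=6: ELSE → 526
order_id=7: priority < 3 AND region = 'west' → 127
order_id=8: priority < 3 AND region = 'west' → 520
order_id=9: priority < 4 → 850
order_id=10: priority < 4 → 870
order_id=11: priority < 4 → 5210
order_id=12: priority < 2 AND region = 'south' → 218
order_id=13: priority < 4 → 1470
order_id=14: ELSE → 70
order_id=15: priority < 3 AND region = 'west' → 156

526, 127, 520, 850, 870, 5210, 218, 1470, 70, 156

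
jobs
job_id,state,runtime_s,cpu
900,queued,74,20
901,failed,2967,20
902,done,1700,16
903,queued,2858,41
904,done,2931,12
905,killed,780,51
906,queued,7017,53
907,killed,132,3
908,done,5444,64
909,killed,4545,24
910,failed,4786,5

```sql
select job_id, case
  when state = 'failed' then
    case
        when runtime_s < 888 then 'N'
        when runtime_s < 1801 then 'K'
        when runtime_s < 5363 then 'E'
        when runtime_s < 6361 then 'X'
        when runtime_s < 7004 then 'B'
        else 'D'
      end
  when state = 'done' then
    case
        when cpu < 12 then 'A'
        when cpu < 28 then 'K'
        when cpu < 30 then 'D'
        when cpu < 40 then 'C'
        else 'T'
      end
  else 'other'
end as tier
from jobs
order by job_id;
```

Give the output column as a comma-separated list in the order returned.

other, E, K, other, K, other, other, other, T, other, E

job_id=900: state='queued' → outer ELSE → other
job_id=901: state='failed' → inner[runtime_s < 5363] → E
job_id=902: state='done' → inner[cpu < 28] → K
job_id=903: state='queued' → outer ELSE → other
job_id=904: state='done' → inner[cpu < 28] → K
job_id=905: state='killed' → outer ELSE → other
job_id=906: state='queued' → outer ELSE → other
job_id=907: state='killed' → outer ELSE → other
job_id=908: state='done' → inner[ELSE] → T
job_id=909: state='killed' → outer ELSE → other
job_id=910: state='failed' → inner[runtime_s < 5363] → E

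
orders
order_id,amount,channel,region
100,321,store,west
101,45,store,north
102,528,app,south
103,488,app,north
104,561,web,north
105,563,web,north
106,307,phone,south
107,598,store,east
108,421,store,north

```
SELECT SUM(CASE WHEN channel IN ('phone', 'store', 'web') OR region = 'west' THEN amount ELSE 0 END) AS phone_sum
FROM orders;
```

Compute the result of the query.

order_id=100: ✓ → 321
order_id=101: ✓ → 45
order_id=102: ✗
order_id=103: ✗
order_id=104: ✓ → 561
order_id=105: ✓ → 563
order_id=106: ✓ → 307
order_id=107: ✓ → 598
order_id=108: ✓ → 421
phone_sum = 321 + 45 + 561 + 563 + 307 + 598 + 421 = 2816

2816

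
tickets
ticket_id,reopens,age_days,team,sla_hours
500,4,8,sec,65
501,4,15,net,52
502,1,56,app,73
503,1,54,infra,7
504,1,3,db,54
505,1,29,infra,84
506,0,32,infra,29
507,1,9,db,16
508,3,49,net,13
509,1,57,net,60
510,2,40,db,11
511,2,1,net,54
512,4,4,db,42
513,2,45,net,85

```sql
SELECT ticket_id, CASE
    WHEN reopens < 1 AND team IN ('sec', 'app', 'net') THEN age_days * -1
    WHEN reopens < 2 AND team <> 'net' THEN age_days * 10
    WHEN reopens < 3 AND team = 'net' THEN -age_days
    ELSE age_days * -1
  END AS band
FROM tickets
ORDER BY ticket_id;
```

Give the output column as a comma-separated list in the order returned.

-8, -15, 560, 540, 30, 290, 320, 90, -49, -57, -40, -1, -4, -45

ticket_id=500: ELSE → -8
ticket_id=501: ELSE → -15
ticket_id=502: reopens < 2 AND team <> 'net' → 560
ticket_id=503: reopens < 2 AND team <> 'net' → 540
ticket_id=504: reopens < 2 AND team <> 'net' → 30
ticket_id=505: reopens < 2 AND team <> 'net' → 290
ticket_id=506: reopens < 2 AND team <> 'net' → 320
ticket_id=507: reopens < 2 AND team <> 'net' → 90
ticket_id=508: ELSE → -49
ticket_id=509: reopens < 3 AND team = 'net' → -57
ticket_id=510: ELSE → -40
ticket_id=511: reopens < 3 AND team = 'net' → -1
ticket_id=512: ELSE → -4
ticket_id=513: reopens < 3 AND team = 'net' → -45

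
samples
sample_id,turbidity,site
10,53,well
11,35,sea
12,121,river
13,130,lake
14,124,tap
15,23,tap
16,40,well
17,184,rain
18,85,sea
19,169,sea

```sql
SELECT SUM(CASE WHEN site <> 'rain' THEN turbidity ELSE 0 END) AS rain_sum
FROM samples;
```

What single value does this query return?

sample_id=10: ✓ → 53
sample_id=11: ✓ → 35
sample_id=12: ✓ → 121
sample_id=13: ✓ → 130
sample_id=14: ✓ → 124
sample_id=15: ✓ → 23
sample_id=16: ✓ → 40
sample_id=17: ✗
sample_id=18: ✓ → 85
sample_id=19: ✓ → 169
rain_sum = 53 + 35 + 121 + 130 + 124 + 23 + 40 + 85 + 169 = 780

780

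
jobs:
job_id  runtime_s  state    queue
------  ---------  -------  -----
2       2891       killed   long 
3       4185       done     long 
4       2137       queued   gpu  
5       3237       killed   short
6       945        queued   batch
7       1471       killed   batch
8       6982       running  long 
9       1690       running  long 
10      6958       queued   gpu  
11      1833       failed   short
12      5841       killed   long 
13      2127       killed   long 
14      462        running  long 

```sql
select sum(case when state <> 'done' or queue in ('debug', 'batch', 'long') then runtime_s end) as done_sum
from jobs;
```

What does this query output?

job_id=2: ✓ → 2891
job_id=3: ✓ → 4185
job_id=4: ✓ → 2137
job_id=5: ✓ → 3237
job_id=6: ✓ → 945
job_id=7: ✓ → 1471
job_id=8: ✓ → 6982
job_id=9: ✓ → 1690
job_id=10: ✓ → 6958
job_id=11: ✓ → 1833
job_id=12: ✓ → 5841
job_id=13: ✓ → 2127
job_id=14: ✓ → 462
done_sum = 2891 + 4185 + 2137 + 3237 + 945 + 1471 + 6982 + 1690 + 6958 + 1833 + 5841 + 2127 + 462 = 40759

40759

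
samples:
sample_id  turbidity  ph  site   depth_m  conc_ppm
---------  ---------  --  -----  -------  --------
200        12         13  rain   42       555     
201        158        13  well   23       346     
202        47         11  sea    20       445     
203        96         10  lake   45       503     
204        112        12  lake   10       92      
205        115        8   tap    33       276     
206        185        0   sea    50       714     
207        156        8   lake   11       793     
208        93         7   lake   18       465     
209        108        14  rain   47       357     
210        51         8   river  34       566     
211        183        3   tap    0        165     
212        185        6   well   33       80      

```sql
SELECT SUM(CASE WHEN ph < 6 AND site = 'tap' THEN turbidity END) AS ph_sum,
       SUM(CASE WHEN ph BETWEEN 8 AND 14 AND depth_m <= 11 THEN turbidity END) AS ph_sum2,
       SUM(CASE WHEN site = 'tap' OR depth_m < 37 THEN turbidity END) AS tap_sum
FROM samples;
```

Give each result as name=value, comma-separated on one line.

ph_sum=183, ph_sum2=268, tap_sum=1100

[ph_sum: ph < 6 AND site = 'tap']
sample_id=200: ✗
sample_id=201: ✗
sample_id=202: ✗
sample_id=203: ✗
sample_id=204: ✗
sample_id=205: ✗
sample_id=206: ✗
sample_id=207: ✗
sample_id=208: ✗
sample_id=209: ✗
sample_id=210: ✗
sample_id=211: ✓ → 183
sample_id=212: ✗
ph_sum = 183
—
[ph_sum2: ph BETWEEN 8 AND 14 AND depth_m <= 11]
sample_id=200: ✗
sample_id=201: ✗
sample_id=202: ✗
sample_id=203: ✗
sample_id=204: ✓ → 112
sample_id=205: ✗
sample_id=206: ✗
sample_id=207: ✓ → 156
sample_id=208: ✗
sample_id=209: ✗
sample_id=210: ✗
sample_id=211: ✗
sample_id=212: ✗
ph_sum2 = 112 + 156 = 268
—
[tap_sum: site = 'tap' OR depth_m < 37]
sample_id=200: ✗
sample_id=201: ✓ → 158
sample_id=202: ✓ → 47
sample_id=203: ✗
sample_id=204: ✓ → 112
sample_id=205: ✓ → 115
sample_id=206: ✗
sample_id=207: ✓ → 156
sample_id=208: ✓ → 93
sample_id=209: ✗
sample_id=210: ✓ → 51
sample_id=211: ✓ → 183
sample_id=212: ✓ → 185
tap_sum = 158 + 47 + 112 + 115 + 156 + 93 + 51 + 183 + 185 = 1100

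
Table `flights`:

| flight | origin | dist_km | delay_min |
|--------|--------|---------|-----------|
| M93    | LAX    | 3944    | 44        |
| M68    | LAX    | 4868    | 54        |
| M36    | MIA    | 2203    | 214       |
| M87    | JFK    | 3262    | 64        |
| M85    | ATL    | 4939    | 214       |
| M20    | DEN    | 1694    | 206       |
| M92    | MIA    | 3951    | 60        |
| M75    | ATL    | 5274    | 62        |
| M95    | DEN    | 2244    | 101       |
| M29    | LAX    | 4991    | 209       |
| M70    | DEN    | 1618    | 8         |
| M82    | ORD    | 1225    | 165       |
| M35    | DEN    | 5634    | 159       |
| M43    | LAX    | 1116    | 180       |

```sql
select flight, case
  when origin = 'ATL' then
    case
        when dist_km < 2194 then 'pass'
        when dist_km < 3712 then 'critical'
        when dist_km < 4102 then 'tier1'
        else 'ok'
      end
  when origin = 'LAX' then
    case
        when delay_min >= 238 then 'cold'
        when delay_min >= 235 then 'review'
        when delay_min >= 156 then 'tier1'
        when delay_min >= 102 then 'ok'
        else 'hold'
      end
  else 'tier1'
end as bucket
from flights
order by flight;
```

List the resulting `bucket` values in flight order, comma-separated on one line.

flight=M20: origin='DEN' → outer ELSE → tier1
flight=M29: origin='LAX' → inner[delay_min >= 156] → tier1
flight=M35: origin='DEN' → outer ELSE → tier1
flight=M36: origin='MIA' → outer ELSE → tier1
flight=M43: origin='LAX' → inner[delay_min >= 156] → tier1
flight=M68: origin='LAX' → inner[ELSE] → hold
flight=M70: origin='DEN' → outer ELSE → tier1
flight=M75: origin='ATL' → inner[ELSE] → ok
flight=M82: origin='ORD' → outer ELSE → tier1
flight=M85: origin='ATL' → inner[ELSE] → ok
flight=M87: origin='JFK' → outer ELSE → tier1
flight=M92: origin='MIA' → outer ELSE → tier1
flight=M93: origin='LAX' → inner[ELSE] → hold
flight=M95: origin='DEN' → outer ELSE → tier1

tier1, tier1, tier1, tier1, tier1, hold, tier1, ok, tier1, ok, tier1, tier1, hold, tier1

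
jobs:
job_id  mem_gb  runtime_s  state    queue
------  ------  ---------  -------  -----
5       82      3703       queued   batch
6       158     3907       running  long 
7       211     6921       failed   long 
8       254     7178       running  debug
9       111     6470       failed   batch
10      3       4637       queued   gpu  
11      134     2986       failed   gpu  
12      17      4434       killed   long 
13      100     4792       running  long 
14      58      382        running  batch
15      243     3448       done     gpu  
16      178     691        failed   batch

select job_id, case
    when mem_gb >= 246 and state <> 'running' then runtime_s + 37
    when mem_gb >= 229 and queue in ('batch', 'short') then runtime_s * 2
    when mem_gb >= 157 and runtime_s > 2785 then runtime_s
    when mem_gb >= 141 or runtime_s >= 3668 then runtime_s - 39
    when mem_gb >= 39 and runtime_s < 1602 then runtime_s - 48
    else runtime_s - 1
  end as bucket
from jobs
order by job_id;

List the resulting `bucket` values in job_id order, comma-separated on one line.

job_id=5: mem_gb >= 141 or runtime_s >= 3668 → 3664
job_id=6: mem_gb >= 157 and runtime_s > 2785 → 3907
job_id=7: mem_gb >= 157 and runtime_s > 2785 → 6921
job_id=8: mem_gb >= 157 and runtime_s > 2785 → 7178
job_id=9: mem_gb >= 141 or runtime_s >= 3668 → 6431
job_id=10: mem_gb >= 141 or runtime_s >= 3668 → 4598
job_id=11: ELSE → 2985
job_id=12: mem_gb >= 141 or runtime_s >= 3668 → 4395
job_id=13: mem_gb >= 141 or runtime_s >= 3668 → 4753
job_id=14: mem_gb >= 39 and runtime_s < 1602 → 334
job_id=15: mem_gb >= 157 and runtime_s > 2785 → 3448
job_id=16: mem_gb >= 141 or runtime_s >= 3668 → 652

3664, 3907, 6921, 7178, 6431, 4598, 2985, 4395, 4753, 334, 3448, 652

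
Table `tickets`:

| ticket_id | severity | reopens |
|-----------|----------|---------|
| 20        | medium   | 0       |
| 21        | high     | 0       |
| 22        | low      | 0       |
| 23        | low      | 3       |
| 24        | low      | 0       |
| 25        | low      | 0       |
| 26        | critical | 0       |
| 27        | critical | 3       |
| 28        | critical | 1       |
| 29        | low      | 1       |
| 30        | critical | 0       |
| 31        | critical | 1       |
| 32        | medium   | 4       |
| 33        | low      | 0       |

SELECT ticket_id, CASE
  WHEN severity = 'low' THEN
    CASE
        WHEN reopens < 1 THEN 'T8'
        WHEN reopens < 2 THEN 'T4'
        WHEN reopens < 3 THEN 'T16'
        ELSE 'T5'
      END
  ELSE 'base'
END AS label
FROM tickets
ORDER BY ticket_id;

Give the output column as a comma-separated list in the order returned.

base, base, T8, T5, T8, T8, base, base, base, T4, base, base, base, T8

ticket_id=20: severity='medium' → outer ELSE → base
ticket_id=21: severity='high' → outer ELSE → base
ticket_id=22: severity='low' → inner[reopens < 1] → T8
ticket_id=23: severity='low' → inner[ELSE] → T5
ticket_id=24: severity='low' → inner[reopens < 1] → T8
ticket_id=25: severity='low' → inner[reopens < 1] → T8
ticket_id=26: severity='critical' → outer ELSE → base
ticket_id=27: severity='critical' → outer ELSE → base
ticket_id=28: severity='critical' → outer ELSE → base
ticket_id=29: severity='low' → inner[reopens < 2] → T4
ticket_id=30: severity='critical' → outer ELSE → base
ticket_id=31: severity='critical' → outer ELSE → base
ticket_id=32: severity='medium' → outer ELSE → base
ticket_id=33: severity='low' → inner[reopens < 1] → T8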